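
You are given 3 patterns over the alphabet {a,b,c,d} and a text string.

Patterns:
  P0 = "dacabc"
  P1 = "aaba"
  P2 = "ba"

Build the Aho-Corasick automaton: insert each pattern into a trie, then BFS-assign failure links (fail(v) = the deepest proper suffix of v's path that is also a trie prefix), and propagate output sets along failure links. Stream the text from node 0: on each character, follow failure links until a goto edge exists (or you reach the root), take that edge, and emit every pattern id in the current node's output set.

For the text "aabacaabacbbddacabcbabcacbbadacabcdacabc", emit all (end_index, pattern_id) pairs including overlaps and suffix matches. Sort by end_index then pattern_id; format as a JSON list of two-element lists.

Build automaton:
Trie nodes:
  n0 'ε': a→7 b→11 d→1
  n1 'd': a→2
  n2 'da': c→3
  n3 'dac': a→4
  n4 'daca': b→5
  n5 'dacab': c→6
  n6 'dacabc': ·  ←P0
  n7 'a': a→8
  n8 'aa': b→9
  n9 'aab': a→10
  n10 'aaba': ·  ←P1
  n11 'b': a→12
  n12 'ba': ·  ←P2

BFS fail/out derivation:
  n1('d'): parent n0 fail=0; on 'd' 0 → fail=0;  out ∅∪∅=∅
  n7('a'): parent n0 fail=0; on 'a' 0 → fail=0;  out ∅∪∅=∅
  n11('b'): parent n0 fail=0; on 'b' 0 → fail=0;  out ∅∪∅=∅
  n2('da'): parent n1 fail=0; on 'a' 0 → fail=7;  out ∅∪∅=∅
  n8('aa'): parent n7 fail=0; on 'a' 0 → fail=7;  out ∅∪∅=∅
  n12('ba'): parent n11 fail=0; on 'a' 0 → fail=7;  out {2}∪∅={2}
  n3('dac'): parent n2 fail=7; on 'c' 7→0 → fail=0;  out ∅∪∅=∅
  n9('aab'): parent n8 fail=7; on 'b' 7→0 → fail=11;  out ∅∪∅=∅
  n4('daca'): parent n3 fail=0; on 'a' 0 → fail=7;  out ∅∪∅=∅
  n10('aaba'): parent n9 fail=11; on 'a' 11 → fail=12;  out {1}∪{2}={1,2}
  n5('dacab'): parent n4 fail=7; on 'b' 7→0 → fail=11;  out ∅∪∅=∅
  n6('dacabc'): parent n5 fail=11; on 'c' 11→0 → fail=0;  out {0}∪∅={0}

Scan:
i=0 'a': node 0→7
i=1 'a': node 7→8
i=2 'b': node 8→9
i=3 'a': node 9→10  → match P1@[0:3],P2@[2:3]
i=4 'c': node 10→0 ·f
i=5 'a': node 0→7
i=6 'a': node 7→8
i=7 'b': node 8→9
i=8 'a': node 9→10  → match P1@[5:8],P2@[7:8]
i=9 'c': node 10→0 ·f
i=10 'b': node 0→11
i=11 'b': node 11→11 ·f
i=12 'd': node 11→1 ·f
i=13 'd': node 1→1 ·f
i=14 'a': node 1→2
i=15 'c': node 2→3
i=16 'a': node 3→4
i=17 'b': node 4→5
i=18 'c': node 5→6  → match P0@[13:18]
i=19 'b': node 6→11 ·f
i=20 'a': node 11→12  → match P2@[19:20]
i=21 'b': node 12→11 ·f
i=22 'c': node 11→0 ·f
i=23 'a': node 0→7
i=24 'c': node 7→0 ·f
i=25 'b': node 0→11
i=26 'b': node 11→11 ·f
i=27 'a': node 11→12  → match P2@[26:27]
i=28 'd': node 12→1 ·f
i=29 'a': node 1→2
i=30 'c': node 2→3
i=31 'a': node 3→4
i=32 'b': node 4→5
i=33 'c': node 5→6  → match P0@[28:33]
i=34 'd': node 6→1 ·f
i=35 'a': node 1→2
i=36 'c': node 2→3
i=37 'a': node 3→4
i=38 'b': node 4→5
i=39 'c': node 5→6  → match P0@[34:39]

All matches (sorted): [[3,1],[3,2],[8,1],[8,2],[18,0],[20,2],[27,2],[33,0],[39,0]]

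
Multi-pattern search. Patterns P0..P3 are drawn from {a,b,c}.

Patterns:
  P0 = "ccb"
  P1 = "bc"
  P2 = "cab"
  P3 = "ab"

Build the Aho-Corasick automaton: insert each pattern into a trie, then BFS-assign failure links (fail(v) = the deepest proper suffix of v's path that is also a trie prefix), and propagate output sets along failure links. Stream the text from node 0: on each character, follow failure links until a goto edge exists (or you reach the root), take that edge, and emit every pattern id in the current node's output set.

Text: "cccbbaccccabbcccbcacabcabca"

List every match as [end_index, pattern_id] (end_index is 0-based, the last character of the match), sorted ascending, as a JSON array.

Build:
Trie (insert patterns):
  n0 'ε': a→8 b→4 c→1
  n1 'c': a→6 c→2
  n2 'cc': b→3
  n3 'ccb': ·  [P0 ends]
  n4 'b': c→5
  n5 'bc': ·  [P1 ends]
  n6 'ca': b→7
  n7 'cab': ·  [P2 ends]
  n8 'a': b→9
  n9 'ab': ·  [P3 ends]

BFS fail/out derivation:
  n1('c'): parent n0 fail=0; on 'c' 0 → fail=0;  out ∅∪∅=∅
  n4('b'): parent n0 fail=0; on 'b' 0 → fail=0;  out ∅∪∅=∅
  n8('a'): parent n0 fail=0; on 'a' 0 → fail=0;  out ∅∪∅=∅
  n2('cc'): parent n1 fail=0; on 'c' 0 → fail=1;  out ∅∪∅=∅
  n5('bc'): parent n4 fail=0; on 'c' 0 → fail=1;  out {1}∪∅={1}
  n6('ca'): parent n1 fail=0; on 'a' 0 → fail=8;  out ∅∪∅=∅
  n9('ab'): parent n8 fail=0; on 'b' 0 → fail=4;  out {3}∪∅={3}
  n3('ccb'): parent n2 fail=1; on 'b' 1→0 → fail=4;  out {0}∪∅={0}
  n7('cab'): parent n6 fail=8; on 'b' 8 → fail=9;  out {2}∪{3}={2,3}

Text stream:
pos 0 'c': at 1
pos 1 'c': at 2
pos 2 'c': at 2 (via fail)
pos 3 'b': at 3  ** P0@[1:3]
pos 4 'b': at 4 (via fail)
pos 5 'a': at 8 (via fail)
pos 6 'c': at 1 (via fail)
pos 7 'c': at 2
pos 8 'c': at 2 (via fail)
pos 9 'c': at 2 (via fail)
pos 10 'a': at 6 (via fail)
pos 11 'b': at 7  ** P2@[9:11],P3@[10:11]
pos 12 'b': at 4 (via fail)
pos 13 'c': at 5  ** P1@[12:13]
pos 14 'c': at 2 (via fail)
pos 15 'c': at 2 (via fail)
pos 16 'b': at 3  ** P0@[14:16]
pos 17 'c': at 5 (via fail)  ** P1@[16:17]
pos 18 'a': at 6 (via fail)
pos 19 'c': at 1 (via fail)
pos 20 'a': at 6
pos 21 'b': at 7  ** P2@[19:21],P3@[20:21]
pos 22 'c': at 5 (via fail)  ** P1@[21:22]
pos 23 'a': at 6 (via fail)
pos 24 'b': at 7  ** P2@[22:24],P3@[23:24]
pos 25 'c': at 5 (via fail)  ** P1@[24:25]
pos 26 'a': at 6 (via fail)

Matches: [[3,0],[11,2],[11,3],[13,1],[16,0],[17,1],[21,2],[21,3],[22,1],[24,2],[24,3],[25,1]]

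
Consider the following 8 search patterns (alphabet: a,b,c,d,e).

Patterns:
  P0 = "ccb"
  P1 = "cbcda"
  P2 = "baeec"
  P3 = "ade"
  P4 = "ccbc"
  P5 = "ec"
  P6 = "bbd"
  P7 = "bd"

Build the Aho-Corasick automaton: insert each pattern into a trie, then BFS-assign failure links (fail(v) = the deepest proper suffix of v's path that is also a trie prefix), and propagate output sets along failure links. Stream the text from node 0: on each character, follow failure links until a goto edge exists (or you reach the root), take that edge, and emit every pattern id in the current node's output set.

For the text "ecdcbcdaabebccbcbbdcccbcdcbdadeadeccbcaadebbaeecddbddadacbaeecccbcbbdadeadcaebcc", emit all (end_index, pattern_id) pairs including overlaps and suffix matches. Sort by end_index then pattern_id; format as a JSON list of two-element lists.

Build:
Trie (insert patterns):
  n0 'ε': a→13 b→8 c→1 e→17
  n1 'c': b→4 c→2
  n2 'cc': b→3
  n3 'ccb': c→16  [P0 ends]
  n4 'cb': c→5
  n5 'cbc': d→6
  n6 'cbcd': a→7
  n7 'cbcda': ·  [P1 ends]
  n8 'b': a→9 b→19 d→21
  n9 'ba': e→10
  n10 'bae': e→11
  n11 'baee': c→12
  n12 'baeec': ·  [P2 ends]
  n13 'a': d→14
  n14 'ad': e→15
  n15 'ade': ·  [P3 ends]
  n16 'ccbc': ·  [P4 ends]
  n17 'e': c→18
  n18 'ec': ·  [P5 ends]
  n19 'bb': d→20
  n20 'bbd': ·  [P6 ends]
  n21 'bd': ·  [P7 ends]

BFS fail/out derivation:
  n1('c'): parent n0 fail=0; on 'c' 0 → fail=0;  out ∅∪∅=∅
  n8('b'): parent n0 fail=0; on 'b' 0 → fail=0;  out ∅∪∅=∅
  n13('a'): parent n0 fail=0; on 'a' 0 → fail=0;  out ∅∪∅=∅
  n17('e'): parent n0 fail=0; on 'e' 0 → fail=0;  out ∅∪∅=∅
  n2('cc'): parent n1 fail=0; on 'c' 0 → fail=1;  out ∅∪∅=∅
  n4('cb'): parent n1 fail=0; on 'b' 0 → fail=8;  out ∅∪∅=∅
  n9('ba'): parent n8 fail=0; on 'a' 0 → fail=13;  out ∅∪∅=∅
  n14('ad'): parent n13 fail=0; on 'd' 0 → fail=0;  out ∅∪∅=∅
  n18('ec'): parent n17 fail=0; on 'c' 0 → fail=1;  out {5}∪∅={5}
  n19('bb'): parent n8 fail=0; on 'b' 0 → fail=8;  out ∅∪∅=∅
  n21('bd'): parent n8 fail=0; on 'd' 0 → fail=0;  out {7}∪∅={7}
  n3('ccb'): parent n2 fail=1; on 'b' 1 → fail=4;  out {0}∪∅={0}
  n5('cbc'): parent n4 fail=8; on 'c' 8→0 → fail=1;  out ∅∪∅=∅
  n10('bae'): parent n9 fail=13; on 'e' 13→0 → fail=17;  out ∅∪∅=∅
  n15('ade'): parent n14 fail=0; on 'e' 0 → fail=17;  out {3}∪∅={3}
  n20('bbd'): parent n19 fail=8; on 'd' 8 → fail=21;  out {6}∪{7}={6,7}
  n6('cbcd'): parent n5 fail=1; on 'd' 1→0 → fail=0;  out ∅∪∅=∅
  n11('baee'): parent n10 fail=17; on 'e' 17→0 → fail=17;  out ∅∪∅=∅
  n16('ccbc'): parent n3 fail=4; on 'c' 4 → fail=5;  out {4}∪∅={4}
  n7('cbcda'): parent n6 fail=0; on 'a' 0 → fail=13;  out {1}∪∅={1}
  n12('baeec'): parent n11 fail=17; on 'c' 17 → fail=18;  out {2}∪{5}={2,5}

Scan:
i=0 'e': node 0→17
i=1 'c': node 17→18  emit P5@[0:1]
i=2 'd': node 18→0 (via fail)
i=3 'c': node 0→1
i=4 'b': node 1→4
i=5 'c': node 4→5
i=6 'd': node 5→6
i=7 'a': node 6→7  emit P1@[3:7]
i=8 'a': node 7→13 (via fail)
i=9 'b': node 13→8 (via fail)
i=10 'e': node 8→17 (via fail)
i=11 'b': node 17→8 (via fail)
i=12 'c': node 8→1 (via fail)
i=13 'c': node 1→2
i=14 'b': node 2→3  emit P0@[12:14]
i=15 'c': node 3→16  emit P4@[12:15]
i=16 'b': node 16→4 (via fail)
i=17 'b': node 4→19 (via fail)
i=18 'd': node 19→20  emit P6@[16:18],P7@[17:18]
i=19 'c': node 20→1 (via fail)
i=20 'c': node 1→2
i=21 'c': node 2→2 (via fail)
i=22 'b': node 2→3  emit P0@[20:22]
i=23 'c': node 3→16  emit P4@[20:23]
i=24 'd': node 16→6 (via fail)
i=25 'c': node 6→1 (via fail)
i=26 'b': node 1→4
i=27 'd': node 4→21 (via fail)  emit P7@[26:27]
i=28 'a': node 21→13 (via fail)
i=29 'd': node 13→14
i=30 'e': node 14→15  emit P3@[28:30]
i=31 'a': node 15→13 (via fail)
i=32 'd': node 13→14
i=33 'e': node 14→15  emit P3@[31:33]
i=34 'c': node 15→18 (via fail)  emit P5@[33:34]
i=35 'c': node 18→2 (via fail)
i=36 'b': node 2→3  emit P0@[34:36]
i=37 'c': node 3→16  emit P4@[34:37]
i=38 'a': node 16→13 (via fail)
i=39 'a': node 13→13 (via fail)
i=40 'd': node 13→14
i=41 'e': node 14→15  emit P3@[39:41]
i=42 'b': node 15→8 (via fail)
i=43 'b': node 8→19
i=44 'a': node 19→9 (via fail)
i=45 'e': node 9→10
i=46 'e': node 10→11
i=47 'c': node 11→12  emit P2@[43:47],P5@[46:47]
i=48 'd': node 12→0 (via fail)
i=49 'd': node 0→0
i=50 'b': node 0→8
i=51 'd': node 8→21  emit P7@[50:51]
i=52 'd': node 21→0 (via fail)
i=53 'a': node 0→13
i=54 'd': node 13→14
i=55 'a': node 14→13 (via fail)
i=56 'c': node 13→1 (via fail)
i=57 'b': node 1→4
i=58 'a': node 4→9 (via fail)
i=59 'e': node 9→10
i=60 'e': node 10→11
i=61 'c': node 11→12  emit P2@[57:61],P5@[60:61]
i=62 'c': node 12→2 (via fail)
i=63 'c': node 2→2 (via fail)
i=64 'b': node 2→3  emit P0@[62:64]
i=65 'c': node 3→16  emit P4@[62:65]
i=66 'b': node 16→4 (via fail)
i=67 'b': node 4→19 (via fail)
i=68 'd': node 19→20  emit P6@[66:68],P7@[67:68]
i=69 'a': node 20→13 (via fail)
i=70 'd': node 13→14
i=71 'e': node 14→15  emit P3@[69:71]
i=72 'a': node 15→13 (via fail)
i=73 'd': node 13→14
i=74 'c': node 14→1 (via fail)
i=75 'a': node 1→13 (via fail)
i=76 'e': node 13→17 (via fail)
i=77 'b': node 17→8 (via fail)
i=78 'c': node 8→1 (via fail)
i=79 'c': node 1→2

Result: [[1,5],[7,1],[14,0],[15,4],[18,6],[18,7],[22,0],[23,4],[27,7],[30,3],[33,3],[34,5],[36,0],[37,4],[41,3],[47,2],[47,5],[51,7],[61,2],[61,5],[64,0],[65,4],[68,6],[68,7],[71,3]]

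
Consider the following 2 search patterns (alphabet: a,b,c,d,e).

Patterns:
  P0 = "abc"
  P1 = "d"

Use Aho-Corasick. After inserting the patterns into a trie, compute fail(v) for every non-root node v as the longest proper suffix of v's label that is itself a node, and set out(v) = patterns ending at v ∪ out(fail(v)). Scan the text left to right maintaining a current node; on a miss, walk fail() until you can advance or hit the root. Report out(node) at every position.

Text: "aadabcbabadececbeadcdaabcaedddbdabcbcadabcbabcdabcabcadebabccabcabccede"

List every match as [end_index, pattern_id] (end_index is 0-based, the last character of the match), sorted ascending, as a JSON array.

Construct AC machine:
Trie nodes:
  n0 'ε': a→1 d→4
  n1 'a': b→2
  n2 'ab': c→3
  n3 'abc': ·  [P0 ends]
  n4 'd': ·  [P1 ends]

Failure links (BFS by depth):
  fail(1) 'a': from fail(0)=0 chase 'a': 0 ⇒ 0;  out=∅∪out(0)=∅
  fail(4) 'd': from fail(0)=0 chase 'd': 0 ⇒ 0;  out={1}∪out(0)={1}
  fail(2) 'ab': from fail(1)=0 chase 'b': 0 ⇒ 0;  out=∅∪out(0)=∅
  fail(3) 'abc': from fail(2)=0 chase 'c': 0 ⇒ 0;  out={0}∪out(0)={0}

Scan:
[0] read 'a'  n0⇒n1
[1] read 'a'  n1⇒n1 ·f
[2] read 'd'  n1⇒n4 ·f  ** P1@[2:2]
[3] read 'a'  n4⇒n1 ·f
[4] read 'b'  n1⇒n2
[5] read 'c'  n2⇒n3  ** P0@[3:5]
[6] read 'b'  n3⇒n0 ·f
[7] read 'a'  n0⇒n1
[8] read 'b'  n1⇒n2
[9] read 'a'  n2⇒n1 ·f
[10] read 'd'  n1⇒n4 ·f  ** P1@[10:10]
[11] read 'e'  n4⇒n0 ·f
[12] read 'c'  n0⇒n0
[13] read 'e'  n0⇒n0
[14] read 'c'  n0⇒n0
[15] read 'b'  n0⇒n0
[16] read 'e'  n0⇒n0
[17] read 'a'  n0⇒n1
[18] read 'd'  n1⇒n4 ·f  ** P1@[18:18]
[19] read 'c'  n4⇒n0 ·f
[20] read 'd'  n0⇒n4  ** P1@[20:20]
[21] read 'a'  n4⇒n1 ·f
[22] read 'a'  n1⇒n1 ·f
[23] read 'b'  n1⇒n2
[24] read 'c'  n2⇒n3  ** P0@[22:24]
[25] read 'a'  n3⇒n1 ·f
[26] read 'e'  n1⇒n0 ·f
[27] read 'd'  n0⇒n4  ** P1@[27:27]
[28] read 'd'  n4⇒n4 ·f  ** P1@[28:28]
[29] read 'd'  n4⇒n4 ·f  ** P1@[29:29]
[30] read 'b'  n4⇒n0 ·f
[31] read 'd'  n0⇒n4  ** P1@[31:31]
[32] read 'a'  n4⇒n1 ·f
[33] read 'b'  n1⇒n2
[34] read 'c'  n2⇒n3  ** P0@[32:34]
[35] read 'b'  n3⇒n0 ·f
[36] read 'c'  n0⇒n0
[37] read 'a'  n0⇒n1
[38] read 'd'  n1⇒n4 ·f  ** P1@[38:38]
[39] read 'a'  n4⇒n1 ·f
[40] read 'b'  n1⇒n2
[41] read 'c'  n2⇒n3  ** P0@[39:41]
[42] read 'b'  n3⇒n0 ·f
[43] read 'a'  n0⇒n1
[44] read 'b'  n1⇒n2
[45] read 'c'  n2⇒n3  ** P0@[43:45]
[46] read 'd'  n3⇒n4 ·f  ** P1@[46:46]
[47] read 'a'  n4⇒n1 ·f
[48] read 'b'  n1⇒n2
[49] read 'c'  n2⇒n3  ** P0@[47:49]
[50] read 'a'  n3⇒n1 ·f
[51] read 'b'  n1⇒n2
[52] read 'c'  n2⇒n3  ** P0@[50:52]
[53] read 'a'  n3⇒n1 ·f
[54] read 'd'  n1⇒n4 ·f  ** P1@[54:54]
[55] read 'e'  n4⇒n0 ·f
[56] read 'b'  n0⇒n0
[57] read 'a'  n0⇒n1
[58] read 'b'  n1⇒n2
[59] read 'c'  n2⇒n3  ** P0@[57:59]
[60] read 'c'  n3⇒n0 ·f
[61] read 'a'  n0⇒n1
[62] read 'b'  n1⇒n2
[63] read 'c'  n2⇒n3  ** P0@[61:63]
[64] read 'a'  n3⇒n1 ·f
[65] read 'b'  n1⇒n2
[66] read 'c'  n2⇒n3  ** P0@[64:66]
[67] read 'c'  n3⇒n0 ·f
[68] read 'e'  n0⇒n0
[69] read 'd'  n0⇒n4  ** P1@[69:69]
[70] read 'e'  n4⇒n0 ·f

Matches: [[2,1],[5,0],[10,1],[18,1],[20,1],[24,0],[27,1],[28,1],[29,1],[31,1],[34,0],[38,1],[41,0],[45,0],[46,1],[49,0],[52,0],[54,1],[59,0],[63,0],[66,0],[69,1]]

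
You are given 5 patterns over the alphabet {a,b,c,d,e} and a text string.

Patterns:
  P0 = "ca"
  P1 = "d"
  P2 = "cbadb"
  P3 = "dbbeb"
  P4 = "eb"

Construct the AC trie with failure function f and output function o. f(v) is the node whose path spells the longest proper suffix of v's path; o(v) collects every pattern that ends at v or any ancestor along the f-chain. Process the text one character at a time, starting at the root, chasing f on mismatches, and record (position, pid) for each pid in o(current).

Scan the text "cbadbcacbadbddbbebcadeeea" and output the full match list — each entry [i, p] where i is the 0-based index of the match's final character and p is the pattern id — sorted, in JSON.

Construct AC machine:
Trie (insert patterns):
  0='ε' goto c→1 d→3 e→12
  1='c' goto a→2 b→4
  2='ca' goto ·  [P0 ends]
  3='d' goto b→8  [P1 ends]
  4='cb' goto a→5
  5='cba' goto d→6
  6='cbad' goto b→7
  7='cbadb' goto ·  [P2 ends]
  8='db' goto b→9
  9='dbb' goto e→10
  10='dbbe' goto b→11
  11='dbbeb' goto ·  [P3 ends]
  12='e' goto b→13
  13='eb' goto ·  [P4 ends]

BFS fail/out derivation:
  n1('c'): parent n0 fail=0; on 'c' 0 → fail=0;  out ∅∪∅=∅
  n3('d'): parent n0 fail=0; on 'd' 0 → fail=0;  out {1}∪∅={1}
  n12('e'): parent n0 fail=0; on 'e' 0 → fail=0;  out ∅∪∅=∅
  n2('ca'): parent n1 fail=0; on 'a' 0 → fail=0;  out {0}∪∅={0}
  n4('cb'): parent n1 fail=0; on 'b' 0 → fail=0;  out ∅∪∅=∅
  n8('db'): parent n3 fail=0; on 'b' 0 → fail=0;  out ∅∪∅=∅
  n13('eb'): parent n12 fail=0; on 'b' 0 → fail=0;  out {4}∪∅={4}
  n5('cba'): parent n4 fail=0; on 'a' 0 → fail=0;  out ∅∪∅=∅
  n9('dbb'): parent n8 fail=0; on 'b' 0 → fail=0;  out ∅∪∅=∅
  n6('cbad'): parent n5 fail=0; on 'd' 0 → fail=3;  out ∅∪{1}={1}
  n10('dbbe'): parent n9 fail=0; on 'e' 0 → fail=12;  out ∅∪∅=∅
  n7('cbadb'): parent n6 fail=3; on 'b' 3 → fail=8;  out {2}∪∅={2}
  n11('dbbeb'): parent n10 fail=12; on 'b' 12 → fail=13;  out {3}∪{4}={3,4}

Run:
i=0 'c': node 0→1
i=1 'b': node 1→4
i=2 'a': node 4→5
i=3 'd': node 5→6  → match P1@[3:3]
i=4 'b': node 6→7  → match P2@[0:4]
i=5 'c': node 7→1 ·f
i=6 'a': node 1→2  → match P0@[5:6]
i=7 'c': node 2→1 ·f
i=8 'b': node 1→4
i=9 'a': node 4→5
i=10 'd': node 5→6  → match P1@[10:10]
i=11 'b': node 6→7  → match P2@[7:11]
i=12 'd': node 7→3 ·f  → match P1@[12:12]
i=13 'd': node 3→3 ·f  → match P1@[13:13]
i=14 'b': node 3→8
i=15 'b': node 8→9
i=16 'e': node 9→10
i=17 'b': node 10→11  → match P3@[13:17],P4@[16:17]
i=18 'c': node 11→1 ·f
i=19 'a': node 1→2  → match P0@[18:19]
i=20 'd': node 2→3 ·f  → match P1@[20:20]
i=21 'e': node 3→12 ·f
i=22 'e': node 12→12 ·f
i=23 'e': node 12→12 ·f
i=24 'a': node 12→0 ·f

Result: [[3,1],[4,2],[6,0],[10,1],[11,2],[12,1],[13,1],[17,3],[17,4],[19,0],[20,1]]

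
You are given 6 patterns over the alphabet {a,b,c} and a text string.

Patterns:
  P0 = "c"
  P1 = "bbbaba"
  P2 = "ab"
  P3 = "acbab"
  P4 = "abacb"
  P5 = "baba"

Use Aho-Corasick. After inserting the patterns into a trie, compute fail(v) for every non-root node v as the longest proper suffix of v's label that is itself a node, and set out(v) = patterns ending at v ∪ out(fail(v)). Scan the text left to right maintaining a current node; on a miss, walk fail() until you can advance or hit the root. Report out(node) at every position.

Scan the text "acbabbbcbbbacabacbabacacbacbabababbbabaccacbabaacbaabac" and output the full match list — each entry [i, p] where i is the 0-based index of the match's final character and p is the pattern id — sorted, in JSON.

Build:
Trie nodes:
  0='ε' goto a→8 b→2 c→1
  1='c' goto ·  [P0 ends]
  2='b' goto a→17 b→3
  3='bb' goto b→4
  4='bbb' goto a→5
  5='bbba' goto b→6
  6='bbbab' goto a→7
  7='bbbaba' goto ·  [P1 ends]
  8='a' goto b→9 c→10
  9='ab' goto a→14  [P2 ends]
  10='ac' goto b→11
  11='acb' goto a→12
  12='acba' goto b→13
  13='acbab' goto ·  [P3 ends]
  14='aba' goto c→15
  15='abac' goto b→16
  16='abacb' goto ·  [P4 ends]
  17='ba' goto b→18
  18='bab' goto a→19
  19='baba' goto ·  [P5 ends]

BFS fail/out derivation:
  n1('c'): parent n0 fail=0; on 'c' 0 → fail=0;  out {0}∪∅={0}
  n2('b'): parent n0 fail=0; on 'b' 0 → fail=0;  out ∅∪∅=∅
  n8('a'): parent n0 fail=0; on 'a' 0 → fail=0;  out ∅∪∅=∅
  n3('bb'): parent n2 fail=0; on 'b' 0 → fail=2;  out ∅∪∅=∅
  n9('ab'): parent n8 fail=0; on 'b' 0 → fail=2;  out {2}∪∅={2}
  n10('ac'): parent n8 fail=0; on 'c' 0 → fail=1;  out ∅∪{0}={0}
  n17('ba'): parent n2 fail=0; on 'a' 0 → fail=8;  out ∅∪∅=∅
  n4('bbb'): parent n3 fail=2; on 'b' 2 → fail=3;  out ∅∪∅=∅
  n11('acb'): parent n10 fail=1; on 'b' 1→0 → fail=2;  out ∅∪∅=∅
  n14('aba'): parent n9 fail=2; on 'a' 2 → fail=17;  out ∅∪∅=∅
  n18('bab'): parent n17 fail=8; on 'b' 8 → fail=9;  out ∅∪{2}={2}
  n5('bbba'): parent n4 fail=3; on 'a' 3→2 → fail=17;  out ∅∪∅=∅
  n12('acba'): parent n11 fail=2; on 'a' 2 → fail=17;  out ∅∪∅=∅
  n15('abac'): parent n14 fail=17; on 'c' 17→8 → fail=10;  out ∅∪{0}={0}
  n19('baba'): parent n18 fail=9; on 'a' 9 → fail=14;  out {5}∪∅={5}
  n6('bbbab'): parent n5 fail=17; on 'b' 17 → fail=18;  out ∅∪{2}={2}
  n13('acbab'): parent n12 fail=17; on 'b' 17 → fail=18;  out {3}∪{2}={2,3}
  n16('abacb'): parent n15 fail=10; on 'b' 10 → fail=11;  out {4}∪∅={4}
  n7('bbbaba'): parent n6 fail=18; on 'a' 18 → fail=19;  out {1}∪{5}={1,5}

Text stream:
pos 0 'a': at 8
pos 1 'c': at 10  → match P0@[1:1]
pos 2 'b': at 11
pos 3 'a': at 12
pos 4 'b': at 13  → match P2@[3:4],P3@[0:4]
pos 5 'b': at 3 (fail-walked)
pos 6 'b': at 4
pos 7 'c': at 1 (fail-walked)  → match P0@[7:7]
pos 8 'b': at 2 (fail-walked)
pos 9 'b': at 3
pos 10 'b': at 4
pos 11 'a': at 5
pos 12 'c': at 10 (fail-walked)  → match P0@[12:12]
pos 13 'a': at 8 (fail-walked)
pos 14 'b': at 9  → match P2@[13:14]
pos 15 'a': at 14
pos 16 'c': at 15  → match P0@[16:16]
pos 17 'b': at 16  → match P4@[13:17]
pos 18 'a': at 12 (fail-walked)
pos 19 'b': at 13  → match P2@[18:19],P3@[15:19]
pos 20 'a': at 19 (fail-walked)  → match P5@[17:20]
pos 21 'c': at 15 (fail-walked)  → match P0@[21:21]
pos 22 'a': at 8 (fail-walked)
pos 23 'c': at 10  → match P0@[23:23]
pos 24 'b': at 11
pos 25 'a': at 12
pos 26 'c': at 10 (fail-walked)  → match P0@[26:26]
pos 27 'b': at 11
pos 28 'a': at 12
pos 29 'b': at 13  → match P2@[28:29],P3@[25:29]
pos 30 'a': at 19 (fail-walked)  → match P5@[27:30]
pos 31 'b': at 18 (fail-walked)  → match P2@[30:31]
pos 32 'a': at 19  → match P5@[29:32]
pos 33 'b': at 18 (fail-walked)  → match P2@[32:33]
pos 34 'b': at 3 (fail-walked)
pos 35 'b': at 4
pos 36 'a': at 5
pos 37 'b': at 6  → match P2@[36:37]
pos 38 'a': at 7  → match P1@[33:38],P5@[35:38]
pos 39 'c': at 15 (fail-walked)  → match P0@[39:39]
pos 40 'c': at 1 (fail-walked)  → match P0@[40:40]
pos 41 'a': at 8 (fail-walked)
pos 42 'c': at 10  → match P0@[42:42]
pos 43 'b': at 11
pos 44 'a': at 12
pos 45 'b': at 13  → match P2@[44:45],P3@[41:45]
pos 46 'a': at 19 (fail-walked)  → match P5@[43:46]
pos 47 'a': at 8 (fail-walked)
pos 48 'c': at 10  → match P0@[48:48]
pos 49 'b': at 11
pos 50 'a': at 12
pos 51 'a': at 8 (fail-walked)
pos 52 'b': at 9  → match P2@[51:52]
pos 53 'a': at 14
pos 54 'c': at 15  → match P0@[54:54]

Matches: [[1,0],[4,2],[4,3],[7,0],[12,0],[14,2],[16,0],[17,4],[19,2],[19,3],[20,5],[21,0],[23,0],[26,0],[29,2],[29,3],[30,5],[31,2],[32,5],[33,2],[37,2],[38,1],[38,5],[39,0],[40,0],[42,0],[45,2],[45,3],[46,5],[48,0],[52,2],[54,0]]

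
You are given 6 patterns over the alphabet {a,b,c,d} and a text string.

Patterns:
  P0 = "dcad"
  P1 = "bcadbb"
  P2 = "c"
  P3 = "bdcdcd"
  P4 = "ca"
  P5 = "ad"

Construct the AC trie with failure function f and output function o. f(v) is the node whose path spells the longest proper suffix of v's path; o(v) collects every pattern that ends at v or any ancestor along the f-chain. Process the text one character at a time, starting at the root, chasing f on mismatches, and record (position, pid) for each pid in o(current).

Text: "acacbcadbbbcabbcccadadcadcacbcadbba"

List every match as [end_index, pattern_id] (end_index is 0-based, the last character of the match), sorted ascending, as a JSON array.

Build:
Trie (insert patterns):
  0='ε' goto a→18 b→5 c→11 d→1
  1='d' goto c→2
  2='dc' goto a→3
  3='dca' goto d→4
  4='dcad' goto ·  ←P0
  5='b' goto c→6 d→12
  6='bc' goto a→7
  7='bca' goto d→8
  8='bcad' goto b→9
  9='bcadb' goto b→10
  10='bcadbb' goto ·  ←P1
  11='c' goto a→17  ←P2
  12='bd' goto c→13
  13='bdc' goto d→14
  14='bdcd' goto c→15
  15='bdcdc' goto d→16
  16='bdcdcd' goto ·  ←P3
  17='ca' goto ·  ←P4
  18='a' goto d→19
  19='ad' goto ·  ←P5

Failure links (BFS by depth):
  n1('d'): parent n0 fail=0; on 'd' 0 → fail=0;  out ∅∪∅=∅
  n5('b'): parent n0 fail=0; on 'b' 0 → fail=0;  out ∅∪∅=∅
  n11('c'): parent n0 fail=0; on 'c' 0 → fail=0;  out {2}∪∅={2}
  n18('a'): parent n0 fail=0; on 'a' 0 → fail=0;  out ∅∪∅=∅
  n2('dc'): parent n1 fail=0; on 'c' 0 → fail=11;  out ∅∪{2}={2}
  n6('bc'): parent n5 fail=0; on 'c' 0 → fail=11;  out ∅∪{2}={2}
  n12('bd'): parent n5 fail=0; on 'd' 0 → fail=1;  out ∅∪∅=∅
  n17('ca'): parent n11 fail=0; on 'a' 0 → fail=18;  out {4}∪∅={4}
  n19('ad'): parent n18 fail=0; on 'd' 0 → fail=1;  out {5}∪∅={5}
  n3('dca'): parent n2 fail=11; on 'a' 11 → fail=17;  out ∅∪{4}={4}
  n7('bca'): parent n6 fail=11; on 'a' 11 → fail=17;  out ∅∪{4}={4}
  n13('bdc'): parent n12 fail=1; on 'c' 1 → fail=2;  out ∅∪{2}={2}
  n4('dcad'): parent n3 fail=17; on 'd' 17→18 → fail=19;  out {0}∪{5}={0,5}
  n8('bcad'): parent n7 fail=17; on 'd' 17→18 → fail=19;  out ∅∪{5}={5}
  n14('bdcd'): parent n13 fail=2; on 'd' 2→11→0 → fail=1;  out ∅∪∅=∅
  n9('bcadb'): parent n8 fail=19; on 'b' 19→1→0 → fail=5;  out ∅∪∅=∅
  n15('bdcdc'): parent n14 fail=1; on 'c' 1 → fail=2;  out ∅∪{2}={2}
  n10('bcadbb'): parent n9 fail=5; on 'b' 5→0 → fail=5;  out {1}∪∅={1}
  n16('bdcdcd'): parent n15 fail=2; on 'd' 2→11→0 → fail=1;  out {3}∪∅={3}

Scan:
pos 0 'a': at 18
pos 1 'c': at 11 (via fail)  ** P2@[1:1]
pos 2 'a': at 17  ** P4@[1:2]
pos 3 'c': at 11 (via fail)  ** P2@[3:3]
pos 4 'b': at 5 (via fail)
pos 5 'c': at 6  ** P2@[5:5]
pos 6 'a': at 7  ** P4@[5:6]
pos 7 'd': at 8  ** P5@[6:7]
pos 8 'b': at 9
pos 9 'b': at 10  ** P1@[4:9]
pos 10 'b': at 5 (via fail)
pos 11 'c': at 6  ** P2@[11:11]
pos 12 'a': at 7  ** P4@[11:12]
pos 13 'b': at 5 (via fail)
pos 14 'b': at 5 (via fail)
pos 15 'c': at 6  ** P2@[15:15]
pos 16 'c': at 11 (via fail)  ** P2@[16:16]
pos 17 'c': at 11 (via fail)  ** P2@[17:17]
pos 18 'a': at 17  ** P4@[17:18]
pos 19 'd': at 19 (via fail)  ** P5@[18:19]
pos 20 'a': at 18 (via fail)
pos 21 'd': at 19  ** P5@[20:21]
pos 22 'c': at 2 (via fail)  ** P2@[22:22]
pos 23 'a': at 3  ** P4@[22:23]
pos 24 'd': at 4  ** P0@[21:24],P5@[23:24]
pos 25 'c': at 2 (via fail)  ** P2@[25:25]
pos 26 'a': at 3  ** P4@[25:26]
pos 27 'c': at 11 (via fail)  ** P2@[27:27]
pos 28 'b': at 5 (via fail)
pos 29 'c': at 6  ** P2@[29:29]
pos 30 'a': at 7  ** P4@[29:30]
pos 31 'd': at 8  ** P5@[30:31]
pos 32 'b': at 9
pos 33 'b': at 10  ** P1@[28:33]
pos 34 'a': at 18 (via fail)

Matches: [[1,2],[2,4],[3,2],[5,2],[6,4],[7,5],[9,1],[11,2],[12,4],[15,2],[16,2],[17,2],[18,4],[19,5],[21,5],[22,2],[23,4],[24,0],[24,5],[25,2],[26,4],[27,2],[29,2],[30,4],[31,5],[33,1]]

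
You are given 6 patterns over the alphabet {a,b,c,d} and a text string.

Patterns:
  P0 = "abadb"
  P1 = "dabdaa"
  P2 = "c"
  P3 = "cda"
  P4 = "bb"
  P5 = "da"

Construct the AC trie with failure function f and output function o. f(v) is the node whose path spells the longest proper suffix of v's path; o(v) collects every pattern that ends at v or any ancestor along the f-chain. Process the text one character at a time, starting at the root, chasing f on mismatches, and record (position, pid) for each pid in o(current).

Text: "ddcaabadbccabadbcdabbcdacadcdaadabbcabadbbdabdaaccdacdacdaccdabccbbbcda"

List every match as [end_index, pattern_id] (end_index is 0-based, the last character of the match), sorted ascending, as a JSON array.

Construct AC machine:
Trie (insert patterns):
  0='ε' goto a→1 b→15 c→12 d→6
  1='a' goto b→2
  2='ab' goto a→3
  3='aba' goto d→4
  4='abad' goto b→5
  5='abadb' goto ·  ←P0
  6='d' goto a→7
  7='da' goto b→8  ←P5
  8='dab' goto d→9
  9='dabd' goto a→10
  10='dabda' goto a→11
  11='dabdaa' goto ·  ←P1
  12='c' goto d→13  ←P2
  13='cd' goto a→14
  14='cda' goto ·  ←P3
  15='b' goto b→16
  16='bb' goto ·  ←P4

Failure links (BFS by depth):
  n1('a'): parent n0 fail=0; on 'a' 0 → fail=0;  out ∅∪∅=∅
  n6('d'): parent n0 fail=0; on 'd' 0 → fail=0;  out ∅∪∅=∅
  n12('c'): parent n0 fail=0; on 'c' 0 → fail=0;  out {2}∪∅={2}
  n15('b'): parent n0 fail=0; on 'b' 0 → fail=0;  out ∅∪∅=∅
  n2('ab'): parent n1 fail=0; on 'b' 0 → fail=15;  out ∅∪∅=∅
  n7('da'): parent n6 fail=0; on 'a' 0 → fail=1;  out {5}∪∅={5}
  n13('cd'): parent n12 fail=0; on 'd' 0 → fail=6;  out ∅∪∅=∅
  n16('bb'): parent n15 fail=0; on 'b' 0 → fail=15;  out {4}∪∅={4}
  n3('aba'): parent n2 fail=15; on 'a' 15→0 → fail=1;  out ∅∪∅=∅
  n8('dab'): parent n7 fail=1; on 'b' 1 → fail=2;  out ∅∪∅=∅
  n14('cda'): parent n13 fail=6; on 'a' 6 → fail=7;  out {3}∪{5}={3,5}
  n4('abad'): parent n3 fail=1; on 'd' 1→0 → fail=6;  out ∅∪∅=∅
  n9('dabd'): parent n8 fail=2; on 'd' 2→15→0 → fail=6;  out ∅∪∅=∅
  n5('abadb'): parent n4 fail=6; on 'b' 6→0 → fail=15;  out {0}∪∅={0}
  n10('dabda'): parent n9 fail=6; on 'a' 6 → fail=7;  out ∅∪{5}={5}
  n11('dabdaa'): parent n10 fail=7; on 'a' 7→1→0 → fail=1;  out {1}∪∅={1}

Run:
pos 0 'd': at 6
pos 1 'd': at 6 ·f
pos 2 'c': at 12 ·f  emit P2@[2:2]
pos 3 'a': at 1 ·f
pos 4 'a': at 1 ·f
pos 5 'b': at 2
pos 6 'a': at 3
pos 7 'd': at 4
pos 8 'b': at 5  emit P0@[4:8]
pos 9 'c': at 12 ·f  emit P2@[9:9]
pos 10 'c': at 12 ·f  emit P2@[10:10]
pos 11 'a': at 1 ·f
pos 12 'b': at 2
pos 13 'a': at 3
pos 14 'd': at 4
pos 15 'b': at 5  emit P0@[11:15]
pos 16 'c': at 12 ·f  emit P2@[16:16]
pos 17 'd': at 13
pos 18 'a': at 14  emit P3@[16:18],P5@[17:18]
pos 19 'b': at 8 ·f
pos 20 'b': at 16 ·f  emit P4@[19:20]
pos 21 'c': at 12 ·f  emit P2@[21:21]
pos 22 'd': at 13
pos 23 'a': at 14  emit P3@[21:23],P5@[22:23]
pos 24 'c': at 12 ·f  emit P2@[24:24]
pos 25 'a': at 1 ·f
pos 26 'd': at 6 ·f
pos 27 'c': at 12 ·f  emit P2@[27:27]
pos 28 'd': at 13
pos 29 'a': at 14  emit P3@[27:29],P5@[28:29]
pos 30 'a': at 1 ·f
pos 31 'd': at 6 ·f
pos 32 'a': at 7  emit P5@[31:32]
pos 33 'b': at 8
pos 34 'b': at 16 ·f  emit P4@[33:34]
pos 35 'c': at 12 ·f  emit P2@[35:35]
pos 36 'a': at 1 ·f
pos 37 'b': at 2
pos 38 'a': at 3
pos 39 'd': at 4
pos 40 'b': at 5  emit P0@[36:40]
pos 41 'b': at 16 ·f  emit P4@[40:41]
pos 42 'd': at 6 ·f
pos 43 'a': at 7  emit P5@[42:43]
pos 44 'b': at 8
pos 45 'd': at 9
pos 46 'a': at 10  emit P5@[45:46]
pos 47 'a': at 11  emit P1@[42:47]
pos 48 'c': at 12 ·f  emit P2@[48:48]
pos 49 'c': at 12 ·f  emit P2@[49:49]
pos 50 'd': at 13
pos 51 'a': at 14  emit P3@[49:51],P5@[50:51]
pos 52 'c': at 12 ·f  emit P2@[52:52]
pos 53 'd': at 13
pos 54 'a': at 14  emit P3@[52:54],P5@[53:54]
pos 55 'c': at 12 ·f  emit P2@[55:55]
pos 56 'd': at 13
pos 57 'a': at 14  emit P3@[55:57],P5@[56:57]
pos 58 'c': at 12 ·f  emit P2@[58:58]
pos 59 'c': at 12 ·f  emit P2@[59:59]
pos 60 'd': at 13
pos 61 'a': at 14  emit P3@[59:61],P5@[60:61]
pos 62 'b': at 8 ·f
pos 63 'c': at 12 ·f  emit P2@[63:63]
pos 64 'c': at 12 ·f  emit P2@[64:64]
pos 65 'b': at 15 ·f
pos 66 'b': at 16  emit P4@[65:66]
pos 67 'b': at 16 ·f  emit P4@[66:67]
pos 68 'c': at 12 ·f  emit P2@[68:68]
pos 69 'd': at 13
pos 70 'a': at 14  emit P3@[68:70],P5@[69:70]

All matches (sorted): [[2,2],[8,0],[9,2],[10,2],[15,0],[16,2],[18,3],[18,5],[20,4],[21,2],[23,3],[23,5],[24,2],[27,2],[29,3],[29,5],[32,5],[34,4],[35,2],[40,0],[41,4],[43,5],[46,5],[47,1],[48,2],[49,2],[51,3],[51,5],[52,2],[54,3],[54,5],[55,2],[57,3],[57,5],[58,2],[59,2],[61,3],[61,5],[63,2],[64,2],[66,4],[67,4],[68,2],[70,3],[70,5]]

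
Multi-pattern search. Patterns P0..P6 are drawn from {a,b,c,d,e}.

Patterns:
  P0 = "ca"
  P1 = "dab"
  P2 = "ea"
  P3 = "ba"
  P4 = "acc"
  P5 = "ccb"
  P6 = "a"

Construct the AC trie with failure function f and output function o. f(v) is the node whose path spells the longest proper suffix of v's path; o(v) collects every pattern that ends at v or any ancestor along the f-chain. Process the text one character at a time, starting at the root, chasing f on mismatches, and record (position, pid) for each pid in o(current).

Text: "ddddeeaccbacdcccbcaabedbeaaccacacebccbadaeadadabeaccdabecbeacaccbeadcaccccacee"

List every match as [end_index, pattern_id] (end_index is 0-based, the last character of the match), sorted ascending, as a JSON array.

Build automaton:
Trie (insert patterns):
  n0 'ε': a→10 b→8 c→1 d→3 e→6
  n1 'c': a→2 c→13
  n2 'ca': ·  ←P0
  n3 'd': a→4
  n4 'da': b→5
  n5 'dab': ·  ←P1
  n6 'e': a→7
  n7 'ea': ·  ←P2
  n8 'b': a→9
  n9 'ba': ·  ←P3
  n10 'a': c→11  ←P6
  n11 'ac': c→12
  n12 'acc': ·  ←P4
  n13 'cc': b→14
  n14 'ccb': ·  ←P5

Failure links (BFS by depth):
  n1('c'): parent n0 fail=0; on 'c' 0 → fail=0;  out ∅∪∅=∅
  n3('d'): parent n0 fail=0; on 'd' 0 → fail=0;  out ∅∪∅=∅
  n6('e'): parent n0 fail=0; on 'e' 0 → fail=0;  out ∅∪∅=∅
  n8('b'): parent n0 fail=0; on 'b' 0 → fail=0;  out ∅∪∅=∅
  n10('a'): parent n0 fail=0; on 'a' 0 → fail=0;  out {6}∪∅={6}
  n2('ca'): parent n1 fail=0; on 'a' 0 → fail=10;  out {0}∪{6}={0,6}
  n4('da'): parent n3 fail=0; on 'a' 0 → fail=10;  out ∅∪{6}={6}
  n7('ea'): parent n6 fail=0; on 'a' 0 → fail=10;  out {2}∪{6}={2,6}
  n9('ba'): parent n8 fail=0; on 'a' 0 → fail=10;  out {3}∪{6}={3,6}
  n11('ac'): parent n10 fail=0; on 'c' 0 → fail=1;  out ∅∪∅=∅
  n13('cc'): parent n1 fail=0; on 'c' 0 → fail=1;  out ∅∪∅=∅
  n5('dab'): parent n4 fail=10; on 'b' 10→0 → fail=8;  out {1}∪∅={1}
  n12('acc'): parent n11 fail=1; on 'c' 1 → fail=13;  out {4}∪∅={4}
  n14('ccb'): parent n13 fail=1; on 'b' 1→0 → fail=8;  out {5}∪∅={5}

Scan:
i=0 'd': node 0→3
i=1 'd': node 3→3 (via fail)
i=2 'd': node 3→3 (via fail)
i=3 'd': node 3→3 (via fail)
i=4 'e': node 3→6 (via fail)
i=5 'e': node 6→6 (via fail)
i=6 'a': node 6→7  emit P2@[5:6],P6@[6:6]
i=7 'c': node 7→11 (via fail)
i=8 'c': node 11→12  emit P4@[6:8]
i=9 'b': node 12→14 (via fail)  emit P5@[7:9]
i=10 'a': node 14→9 (via fail)  emit P3@[9:10],P6@[10:10]
i=11 'c': node 9→11 (via fail)
i=12 'd': node 11→3 (via fail)
i=13 'c': node 3→1 (via fail)
i=14 'c': node 1→13
i=15 'c': node 13→13 (via fail)
i=16 'b': node 13→14  emit P5@[14:16]
i=17 'c': node 14→1 (via fail)
i=18 'a': node 1→2  emit P0@[17:18],P6@[18:18]
i=19 'a': node 2→10 (via fail)  emit P6@[19:19]
i=20 'b': node 10→8 (via fail)
i=21 'e': node 8→6 (via fail)
i=22 'd': node 6→3 (via fail)
i=23 'b': node 3→8 (via fail)
i=24 'e': node 8→6 (via fail)
i=25 'a': node 6→7  emit P2@[24:25],P6@[25:25]
i=26 'a': node 7→10 (via fail)  emit P6@[26:26]
i=27 'c': node 10→11
i=28 'c': node 11→12  emit P4@[26:28]
i=29 'a': node 12→2 (via fail)  emit P0@[28:29],P6@[29:29]
i=30 'c': node 2→11 (via fail)
i=31 'a': node 11→2 (via fail)  emit P0@[30:31],P6@[31:31]
i=32 'c': node 2→11 (via fail)
i=33 'e': node 11→6 (via fail)
i=34 'b': node 6→8 (via fail)
i=35 'c': node 8→1 (via fail)
i=36 'c': node 1→13
i=37 'b': node 13→14  emit P5@[35:37]
i=38 'a': node 14→9 (via fail)  emit P3@[37:38],P6@[38:38]
i=39 'd': node 9→3 (via fail)
i=40 'a': node 3→4  emit P6@[40:40]
i=41 'e': node 4→6 (via fail)
i=42 'a': node 6→7  emit P2@[41:42],P6@[42:42]
i=43 'd': node 7→3 (via fail)
i=44 'a': node 3→4  emit P6@[44:44]
i=45 'd': node 4→3 (via fail)
i=46 'a': node 3→4  emit P6@[46:46]
i=47 'b': node 4→5  emit P1@[45:47]
i=48 'e': node 5→6 (via fail)
i=49 'a': node 6→7  emit P2@[48:49],P6@[49:49]
i=50 'c': node 7→11 (via fail)
i=51 'c': node 11→12  emit P4@[49:51]
i=52 'd': node 12→3 (via fail)
i=53 'a': node 3→4  emit P6@[53:53]
i=54 'b': node 4→5  emit P1@[52:54]
i=55 'e': node 5→6 (via fail)
i=56 'c': node 6→1 (via fail)
i=57 'b': node 1→8 (via fail)
i=58 'e': node 8→6 (via fail)
i=59 'a': node 6→7  emit P2@[58:59],P6@[59:59]
i=60 'c': node 7→11 (via fail)
i=61 'a': node 11→2 (via fail)  emit P0@[60:61],P6@[61:61]
i=62 'c': node 2→11 (via fail)
i=63 'c': node 11→12  emit P4@[61:63]
i=64 'b': node 12→14 (via fail)  emit P5@[62:64]
i=65 'e': node 14→6 (via fail)
i=66 'a': node 6→7  emit P2@[65:66],P6@[66:66]
i=67 'd': node 7→3 (via fail)
i=68 'c': node 3→1 (via fail)
i=69 'a': node 1→2  emit P0@[68:69],P6@[69:69]
i=70 'c': node 2→11 (via fail)
i=71 'c': node 11→12  emit P4@[69:71]
i=72 'c': node 12→13 (via fail)
i=73 'c': node 13→13 (via fail)
i=74 'a': node 13→2 (via fail)  emit P0@[73:74],P6@[74:74]
i=75 'c': node 2→11 (via fail)
i=76 'e': node 11→6 (via fail)
i=77 'e': node 6→6 (via fail)

Result: [[6,2],[6,6],[8,4],[9,5],[10,3],[10,6],[16,5],[18,0],[18,6],[19,6],[25,2],[25,6],[26,6],[28,4],[29,0],[29,6],[31,0],[31,6],[37,5],[38,3],[38,6],[40,6],[42,2],[42,6],[44,6],[46,6],[47,1],[49,2],[49,6],[51,4],[53,6],[54,1],[59,2],[59,6],[61,0],[61,6],[63,4],[64,5],[66,2],[66,6],[69,0],[69,6],[71,4],[74,0],[74,6]]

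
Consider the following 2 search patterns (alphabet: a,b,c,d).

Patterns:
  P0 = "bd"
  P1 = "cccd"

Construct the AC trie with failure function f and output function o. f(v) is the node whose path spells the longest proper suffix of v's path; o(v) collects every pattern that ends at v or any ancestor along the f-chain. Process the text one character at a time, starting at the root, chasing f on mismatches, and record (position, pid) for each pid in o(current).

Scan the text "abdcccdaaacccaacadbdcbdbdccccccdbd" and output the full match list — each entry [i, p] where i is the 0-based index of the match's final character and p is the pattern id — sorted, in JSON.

Construct AC machine:
Trie nodes:
  0='ε' goto b→1 c→3
  1='b' goto d→2
  2='bd' goto ·  ←P0
  3='c' goto c→4
  4='cc' goto c→5
  5='ccc' goto d→6
  6='cccd' goto ·  ←P1

BFS fail/out derivation:
  fail(1) 'b': from fail(0)=0 chase 'b': 0 ⇒ 0;  out=∅∪out(0)=∅
  fail(3) 'c': from fail(0)=0 chase 'c': 0 ⇒ 0;  out=∅∪out(0)=∅
  fail(2) 'bd': from fail(1)=0 chase 'd': 0 ⇒ 0;  out={0}∪out(0)={0}
  fail(4) 'cc': from fail(3)=0 chase 'c': 0 ⇒ 3;  out=∅∪out(3)=∅
  fail(5) 'ccc': from fail(4)=3 chase 'c': 3 ⇒ 4;  out=∅∪out(4)=∅
  fail(6) 'cccd': from fail(5)=4 chase 'd': 4→3→0 ⇒ 0;  out={1}∪out(0)={1}

Scan:
i=0 'a': node 0→0
i=1 'b': node 0→1
i=2 'd': node 1→2  → match P0@[1:2]
i=3 'c': node 2→3 ·f
i=4 'c': node 3→4
i=5 'c': node 4→5
i=6 'd': node 5→6  → match P1@[3:6]
i=7 'a': node 6→0 ·f
i=8 'a': node 0→0
i=9 'a': node 0→0
i=10 'c': node 0→3
i=11 'c': node 3→4
i=12 'c': node 4→5
i=13 'a': node 5→0 ·f
i=14 'a': node 0→0
i=15 'c': node 0→3
i=16 'a': node 3→0 ·f
i=17 'd': node 0→0
i=18 'b': node 0→1
i=19 'd': node 1→2  → match P0@[18:19]
i=20 'c': node 2→3 ·f
i=21 'b': node 3→1 ·f
i=22 'd': node 1→2  → match P0@[21:22]
i=23 'b': node 2→1 ·f
i=24 'd': node 1→2  → match P0@[23:24]
i=25 'c': node 2→3 ·f
i=26 'c': node 3→4
i=27 'c': node 4→5
i=28 'c': node 5→5 ·f
i=29 'c': node 5→5 ·f
i=30 'c': node 5→5 ·f
i=31 'd': node 5→6  → match P1@[28:31]
i=32 'b': node 6→1 ·f
i=33 'd': node 1→2  → match P0@[32:33]

Result: [[2,0],[6,1],[19,0],[22,0],[24,0],[31,1],[33,0]]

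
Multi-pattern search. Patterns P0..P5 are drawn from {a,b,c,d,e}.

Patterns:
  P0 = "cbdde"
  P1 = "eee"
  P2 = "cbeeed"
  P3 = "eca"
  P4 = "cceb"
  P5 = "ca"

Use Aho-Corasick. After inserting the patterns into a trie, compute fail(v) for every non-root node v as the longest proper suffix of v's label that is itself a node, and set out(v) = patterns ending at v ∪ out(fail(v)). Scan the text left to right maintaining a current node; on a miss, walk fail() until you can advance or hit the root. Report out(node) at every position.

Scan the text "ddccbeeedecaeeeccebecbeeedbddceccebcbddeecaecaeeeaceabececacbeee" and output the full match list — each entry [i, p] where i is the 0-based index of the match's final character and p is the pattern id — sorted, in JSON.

Build automaton:
Trie (insert patterns):
  n0 'ε': c→1 e→6
  n1 'c': a→18 b→2 c→15
  n2 'cb': d→3 e→9
  n3 'cbd': d→4
  n4 'cbdd': e→5
  n5 'cbdde': ·  ←P0
  n6 'e': c→13 e→7
  n7 'ee': e→8
  n8 'eee': ·  ←P1
  n9 'cbe': e→10
  n10 'cbee': e→11
  n11 'cbeee': d→12
  n12 'cbeeed': ·  ←P2
  n13 'ec': a→14
  n14 'eca': ·  ←P3
  n15 'cc': e→16
  n16 'cce': b→17
  n17 'cceb': ·  ←P4
  n18 'ca': ·  ←P5

Failure links (BFS by depth):
  n1('c'): parent n0 fail=0; on 'c' 0 → fail=0;  out ∅∪∅=∅
  n6('e'): parent n0 fail=0; on 'e' 0 → fail=0;  out ∅∪∅=∅
  n2('cb'): parent n1 fail=0; on 'b' 0 → fail=0;  out ∅∪∅=∅
  n7('ee'): parent n6 fail=0; on 'e' 0 → fail=6;  out ∅∪∅=∅
  n13('ec'): parent n6 fail=0; on 'c' 0 → fail=1;  out ∅∪∅=∅
  n15('cc'): parent n1 fail=0; on 'c' 0 → fail=1;  out ∅∪∅=∅
  n18('ca'): parent n1 fail=0; on 'a' 0 → fail=0;  out {5}∪∅={5}
  n3('cbd'): parent n2 fail=0; on 'd' 0 → fail=0;  out ∅∪∅=∅
  n8('eee'): parent n7 fail=6; on 'e' 6 → fail=7;  out {1}∪∅={1}
  n9('cbe'): parent n2 fail=0; on 'e' 0 → fail=6;  out ∅∪∅=∅
  n14('eca'): parent n13 fail=1; on 'a' 1 → fail=18;  out {3}∪{5}={3,5}
  n16('cce'): parent n15 fail=1; on 'e' 1→0 → fail=6;  out ∅∪∅=∅
  n4('cbdd'): parent n3 fail=0; on 'd' 0 → fail=0;  out ∅∪∅=∅
  n10('cbee'): parent n9 fail=6; on 'e' 6 → fail=7;  out ∅∪∅=∅
  n17('cceb'): parent n16 fail=6; on 'b' 6→0 → fail=0;  out {4}∪∅={4}
  n5('cbdde'): parent n4 fail=0; on 'e' 0 → fail=6;  out {0}∪∅={0}
  n11('cbeee'): parent n10 fail=7; on 'e' 7 → fail=8;  out ∅∪{1}={1}
  n12('cbeeed'): parent n11 fail=8; on 'd' 8→7→6→0 → fail=0;  out {2}∪∅={2}

Scan:
pos 0 'd': at 0
pos 1 'd': at 0
pos 2 'c': at 1
pos 3 'c': at 15
pos 4 'b': at 2 (via fail)
pos 5 'e': at 9
pos 6 'e': at 10
pos 7 'e': at 11  ** P1@[5:7]
pos 8 'd': at 12  ** P2@[3:8]
pos 9 'e': at 6 (via fail)
pos 10 'c': at 13
pos 11 'a': at 14  ** P3@[9:11],P5@[10:11]
pos 12 'e': at 6 (via fail)
pos 13 'e': at 7
pos 14 'e': at 8  ** P1@[12:14]
pos 15 'c': at 13 (via fail)
pos 16 'c': at 15 (via fail)
pos 17 'e': at 16
pos 18 'b': at 17  ** P4@[15:18]
pos 19 'e': at 6 (via fail)
pos 20 'c': at 13
pos 21 'b': at 2 (via fail)
pos 22 'e': at 9
pos 23 'e': at 10
pos 24 'e': at 11  ** P1@[22:24]
pos 25 'd': at 12  ** P2@[20:25]
pos 26 'b': at 0 (via fail)
pos 27 'd': at 0
pos 28 'd': at 0
pos 29 'c': at 1
pos 30 'e': at 6 (via fail)
pos 31 'c': at 13
pos 32 'c': at 15 (via fail)
pos 33 'e': at 16
pos 34 'b': at 17  ** P4@[31:34]
pos 35 'c': at 1 (via fail)
pos 36 'b': at 2
pos 37 'd': at 3
pos 38 'd': at 4
pos 39 'e': at 5  ** P0@[35:39]
pos 40 'e': at 7 (via fail)
pos 41 'c': at 13 (via fail)
pos 42 'a': at 14  ** P3@[40:42],P5@[41:42]
pos 43 'e': at 6 (via fail)
pos 44 'c': at 13
pos 45 'a': at 14  ** P3@[43:45],P5@[44:45]
pos 46 'e': at 6 (via fail)
pos 47 'e': at 7
pos 48 'e': at 8  ** P1@[46:48]
pos 49 'a': at 0 (via fail)
pos 50 'c': at 1
pos 51 'e': at 6 (via fail)
pos 52 'a': at 0 (via fail)
pos 53 'b': at 0
pos 54 'e': at 6
pos 55 'c': at 13
pos 56 'e': at 6 (via fail)
pos 57 'c': at 13
pos 58 'a': at 14  ** P3@[56:58],P5@[57:58]
pos 59 'c': at 1 (via fail)
pos 60 'b': at 2
pos 61 'e': at 9
pos 62 'e': at 10
pos 63 'e': at 11  ** P1@[61:63]

All matches (sorted): [[7,1],[8,2],[11,3],[11,5],[14,1],[18,4],[24,1],[25,2],[34,4],[39,0],[42,3],[42,5],[45,3],[45,5],[48,1],[58,3],[58,5],[63,1]]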